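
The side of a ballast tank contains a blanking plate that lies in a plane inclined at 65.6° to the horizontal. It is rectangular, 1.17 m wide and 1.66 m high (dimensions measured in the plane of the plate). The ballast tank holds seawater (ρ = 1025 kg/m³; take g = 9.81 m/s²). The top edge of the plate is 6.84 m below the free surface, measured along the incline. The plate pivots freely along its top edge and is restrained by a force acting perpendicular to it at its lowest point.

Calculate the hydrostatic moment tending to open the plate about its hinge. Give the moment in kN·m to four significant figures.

γ = ρg = 1025 × 9.81 / 1000 = 10.05525 kN/m³.
Let θ = 65.6° be the plate's angle to the horizontal; measure y along the incline from where the plane meets the free surface. Vertical depth h = y·sinθ with sinθ = 0.910684.
The centroid lies 1.66/2 = 0.83 m below the top edge, so y_c = 6.84 + 0.83 = 7.67 m and h_c = 7.67 × 0.910684 = 6.98495 m.
A = 1.17 × 1.66 = 1.9422 m².
Resultant F = γ·h_c·A = 10.05525 × 6.98495 × 1.9422 = 136.411 kN.
I_c = b·h³/12 = 1.17 × 1.66³/12 = 0.445994 m⁴.
Centre of pressure: y_p = y_c + I_c/(y_c·A) = 7.67 + 0.445994/(7.67 × 1.9422) = 7.67 + 0.0299392 = 7.69994 m along the plane.
The resultant acts 0.83 + 0.0299392 = 0.859939 m (along the plate) below the hinge at the top edge, so the moment about the hinge is M = F × 0.859939 = 136.411 × 0.859939 = 117.305 kN·m.

M ≈ 117.3 kN·m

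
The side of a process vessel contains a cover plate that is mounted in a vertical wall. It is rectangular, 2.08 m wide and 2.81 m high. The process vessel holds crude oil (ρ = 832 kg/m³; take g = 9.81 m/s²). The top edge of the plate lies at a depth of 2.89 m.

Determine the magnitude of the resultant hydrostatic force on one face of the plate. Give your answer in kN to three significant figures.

F ≈ 205 kN

γ = ρg = 832 × 9.81 / 1000 = 8.16192 kN/m³.
The centroid lies 2.81/2 = 1.405 m below the top edge, so the centroid depth is h_c = 2.89 + 1.405 = 4.295 m.
A = 2.08 × 2.81 = 5.8448 m².
Resultant F = γ·h_c·A = 8.16192 × 4.295 × 5.8448 = 204.892 kN.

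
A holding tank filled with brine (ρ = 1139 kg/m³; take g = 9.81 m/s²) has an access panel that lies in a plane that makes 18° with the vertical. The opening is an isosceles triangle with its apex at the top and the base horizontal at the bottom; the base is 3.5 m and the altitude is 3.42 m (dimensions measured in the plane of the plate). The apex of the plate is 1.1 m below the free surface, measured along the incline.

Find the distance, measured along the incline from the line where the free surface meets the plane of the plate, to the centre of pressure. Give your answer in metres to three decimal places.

γ = ρg = 1139 × 9.81 / 1000 = 11.17359 kN/m³.
The plate makes 18° with the vertical, i.e. θ = 90° − 18° = 72° to the horizontal. Measuring y along the incline from the free-surface line, vertical depth h = y·sinθ with sinθ = 0.951057.
With the apex up, the centroid sits 2h/3 = 2 × 3.42/3 = 2.28 m below the apex, so y_c = 1.1 + 2.28 = 3.38 m and h_c = 3.38 × 0.951057 = 3.21457 m.
A = ½ × 3.5 × 3.42 = 5.985 m².
Resultant F = γ·h_c·A = 11.17359 × 3.21457 × 5.985 = 214.971 kN.
I_c = b·h³/36 = 3.5 × 3.42³/36 = 3.88905 m⁴.
Centre of pressure: y_p = y_c + I_c/(y_c·A) = 3.38 + 3.88905/(3.38 × 5.985) = 3.38 + 0.192248 = 3.57225 m along the plane.

y_p = 3.572 m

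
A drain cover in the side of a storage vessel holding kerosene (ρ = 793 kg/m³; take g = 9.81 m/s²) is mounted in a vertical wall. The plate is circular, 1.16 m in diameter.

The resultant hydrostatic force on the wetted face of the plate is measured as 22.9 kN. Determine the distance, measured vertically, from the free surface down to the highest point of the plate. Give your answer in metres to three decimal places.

d_top ≈ 2.205 m

γ = ρg = 793 × 9.81 / 1000 = 7.77933 kN/m³.
A = π(0.58)² = 1.05683 m².
From F = γ·h_c·A, the centroid depth is h_c = 22.9/(7.77933 × 1.05683) = 2.7854 m.
The centroid is at the centre, 0.58 m below the top of the plate, so the highest point sits at h_top = 2.7854 − 0.58 = 2.2054 m below the surface.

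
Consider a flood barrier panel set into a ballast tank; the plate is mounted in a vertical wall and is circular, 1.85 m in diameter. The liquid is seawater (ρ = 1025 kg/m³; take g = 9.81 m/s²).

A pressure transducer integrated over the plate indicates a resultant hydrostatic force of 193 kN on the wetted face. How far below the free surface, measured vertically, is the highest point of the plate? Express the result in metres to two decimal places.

d_top ≈ 6.22 m

γ = ρg = 1025 × 9.81 / 1000 = 10.05525 kN/m³.
A = π(0.925)² = 2.68803 m².
From F = γ·h_c·A, the centroid depth is h_c = 193/(10.05525 × 2.68803) = 7.14053 m.
The centroid is at the centre, 0.925 m below the top of the plate, so the highest point sits at h_top = 7.14053 − 0.925 = 6.21553 m below the surface.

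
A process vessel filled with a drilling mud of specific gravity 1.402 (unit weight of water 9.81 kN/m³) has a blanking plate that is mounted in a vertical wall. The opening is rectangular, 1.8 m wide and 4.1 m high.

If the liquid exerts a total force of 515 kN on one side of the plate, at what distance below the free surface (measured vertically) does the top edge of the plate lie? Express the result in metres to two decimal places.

d_top ≈ 3.02 m

γ = 1.402 × 9.81 = 13.75362 kN/m³.
A = 1.8 × 4.1 = 7.38 m².
From F = γ·h_c·A, the centroid depth is h_c = 515/(13.75362 × 7.38) = 5.07381 m.
The centroid lies 4.1/2 = 2.05 m below the top edge, so the top edge sits at h_top = 5.07381 − 2.05 = 3.02381 m below the surface.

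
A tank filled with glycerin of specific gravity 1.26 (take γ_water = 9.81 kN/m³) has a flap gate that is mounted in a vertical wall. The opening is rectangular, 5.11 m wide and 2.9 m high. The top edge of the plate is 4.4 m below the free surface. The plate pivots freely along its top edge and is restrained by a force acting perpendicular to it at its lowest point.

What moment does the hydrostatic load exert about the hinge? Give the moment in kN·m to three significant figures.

γ = 1.26 × 9.81 = 12.3606 kN/m³.
The centroid lies 2.9/2 = 1.45 m below the top edge, so the centroid depth is h_c = 4.4 + 1.45 = 5.85 m.
A = 5.11 × 2.9 = 14.819 m².
Resultant F = γ·h_c·A = 12.3606 × 5.85 × 14.819 = 1071.55 kN.
I_c = b·h³/12 = 5.11 × 2.9³/12 = 10.3856 m⁴.
Centre of pressure: y_p = y_c + I_c/(y_c·A) = 5.85 + 10.3856/(5.85 × 14.819) = 5.85 + 0.1198 = 5.9698 m along the plane.
The resultant acts 1.45 + 0.1198 = 1.5698 m (along the plate) below the hinge at the top edge, so the moment about the hinge is M = F × 1.5698 = 1071.55 × 1.5698 = 1682.12 kN·m.

M ≈ 1680 kN·m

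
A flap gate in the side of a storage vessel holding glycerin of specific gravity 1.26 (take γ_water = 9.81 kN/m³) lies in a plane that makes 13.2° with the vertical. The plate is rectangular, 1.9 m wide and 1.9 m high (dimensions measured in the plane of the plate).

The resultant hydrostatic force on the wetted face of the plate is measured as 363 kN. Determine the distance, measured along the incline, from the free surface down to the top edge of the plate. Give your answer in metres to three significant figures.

γ = 1.26 × 9.81 = 12.3606 kN/m³.
A = 1.9 × 1.9 = 3.61 m².
From F = γ·h_c·A, the centroid depth is h_c = 363/(12.3606 × 3.61) = 8.13504 m.
The plate makes 13.2° with the vertical, i.e. θ = 90° − 13.2° = 76.8° to the horizontal. Measuring y along the incline from the free-surface line, vertical depth h = y·sinθ with sinθ = 0.973579.
Along the incline, y_c = h_c/sinθ = 8.13504/0.973579 = 8.35581 m.
The centroid lies 1.9/2 = 0.95 m below the top edge, so the top edge sits at y_top = 8.35581 − 0.95 = 7.40581 m along the incline.

y_top ≈ 7.41 m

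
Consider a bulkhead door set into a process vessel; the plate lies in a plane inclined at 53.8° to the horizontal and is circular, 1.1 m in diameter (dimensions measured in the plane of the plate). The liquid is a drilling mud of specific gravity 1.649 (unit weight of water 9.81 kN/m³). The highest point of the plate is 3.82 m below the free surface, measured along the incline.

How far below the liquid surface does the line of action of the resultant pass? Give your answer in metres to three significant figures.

γ = 1.649 × 9.81 = 16.17669 kN/m³.
Let θ = 53.8° be the plate's angle to the horizontal; measure y along the incline from where the plane meets the free surface. Vertical depth h = y·sinθ with sinθ = 0.806960.
The centroid is at the centre, 0.55 m below the top of the plate, so y_c = 3.82 + 0.55 = 4.37 m and h_c = 4.37 × 0.806960 = 3.52642 m.
A = π(0.55)² = 0.950332 m².
Resultant F = γ·h_c·A = 16.17669 × 3.52642 × 0.950332 = 54.2125 kN.
I_c = πr⁴/4 = π × 0.55⁴/4 = 0.0718688 m⁴.
Centre of pressure: y_p = y_c + I_c/(y_c·A) = 4.37 + 0.0718688/(4.37 × 0.950332) = 4.37 + 0.0173055 = 4.38731 m along the plane.
Vertically, h_p = y_p·sinθ = 4.38731 × 0.806960 = 3.54038 m.

h_p = 3.54 m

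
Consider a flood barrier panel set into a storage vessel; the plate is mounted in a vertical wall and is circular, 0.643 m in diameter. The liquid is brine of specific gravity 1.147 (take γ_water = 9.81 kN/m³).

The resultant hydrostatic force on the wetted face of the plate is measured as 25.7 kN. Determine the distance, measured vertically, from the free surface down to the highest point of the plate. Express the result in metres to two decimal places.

γ = 1.147 × 9.81 = 11.25207 kN/m³.
A = π(0.3215)² = 0.324722 m².
From F = γ·h_c·A, the centroid depth is h_c = 25.7/(11.25207 × 0.324722) = 7.03378 m.
The centroid is at the centre, 0.3215 m below the top of the plate, so the highest point sits at h_top = 7.03378 − 0.3215 = 6.71228 m below the surface.

d_top ≈ 6.71 m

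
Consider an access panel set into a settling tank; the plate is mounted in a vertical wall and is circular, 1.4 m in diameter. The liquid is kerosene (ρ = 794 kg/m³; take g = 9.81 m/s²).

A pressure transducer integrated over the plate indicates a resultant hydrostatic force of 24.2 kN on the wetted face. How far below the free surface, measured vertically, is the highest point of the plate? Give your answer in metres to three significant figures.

d_top ≈ 1.32 m

γ = ρg = 794 × 9.81 / 1000 = 7.78914 kN/m³.
A = π(0.7)² = 1.53938 m².
From F = γ·h_c·A, the centroid depth is h_c = 24.2/(7.78914 × 1.53938) = 2.01827 m.
The centroid is at the centre, 0.7 m below the top of the plate, so the highest point sits at h_top = 2.01827 − 0.7 = 1.31827 m below the surface.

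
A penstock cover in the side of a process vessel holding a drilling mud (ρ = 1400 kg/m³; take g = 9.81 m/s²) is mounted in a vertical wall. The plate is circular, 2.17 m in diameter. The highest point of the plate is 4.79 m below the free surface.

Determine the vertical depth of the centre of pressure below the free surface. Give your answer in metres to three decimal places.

γ = ρg = 1400 × 9.81 / 1000 = 13.734 kN/m³.
The centroid is at the centre, 1.085 m below the top of the plate, so the centroid depth is h_c = 4.79 + 1.085 = 5.875 m.
A = π(1.085)² = 3.69836 m².
Resultant F = γ·h_c·A = 13.734 × 5.875 × 3.69836 = 298.41 kN.
I_c = πr⁴/4 = π × 1.085⁴/4 = 1.08845 m⁴.
Centre of pressure: y_p = y_c + I_c/(y_c·A) = 5.875 + 1.08845/(5.875 × 3.69836) = 5.875 + 0.0500947 = 5.92509 m along the plane.

h_p = 5.925 m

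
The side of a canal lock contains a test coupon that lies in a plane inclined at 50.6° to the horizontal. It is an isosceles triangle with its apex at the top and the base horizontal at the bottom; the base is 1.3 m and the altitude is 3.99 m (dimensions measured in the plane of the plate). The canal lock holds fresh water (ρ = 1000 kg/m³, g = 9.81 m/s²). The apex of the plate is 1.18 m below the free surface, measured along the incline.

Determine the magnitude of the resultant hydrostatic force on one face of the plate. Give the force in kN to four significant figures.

γ = ρg = 1000 × 9.81 = 9810 N/m³ = 9.81 kN/m³.
Let θ = 50.6° be the plate's angle to the horizontal; measure y along the incline from where the plane meets the free surface. Vertical depth h = y·sinθ with sinθ = 0.772734.
With the apex up, the centroid sits 2h/3 = 2 × 3.99/3 = 2.66 m below the apex, so y_c = 1.18 + 2.66 = 3.84 m and h_c = 3.84 × 0.772734 = 2.9673 m.
A = ½ × 1.3 × 3.99 = 2.5935 m².
Resultant F = γ·h_c·A = 9.81 × 2.9673 × 2.5935 = 75.4947 kN.

F ≈ 75.49 kN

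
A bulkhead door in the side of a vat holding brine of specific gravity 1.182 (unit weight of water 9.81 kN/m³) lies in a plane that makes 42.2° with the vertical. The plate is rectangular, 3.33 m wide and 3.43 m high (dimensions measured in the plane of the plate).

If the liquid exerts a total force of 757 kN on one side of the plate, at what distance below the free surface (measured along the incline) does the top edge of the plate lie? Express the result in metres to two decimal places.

y_top ≈ 6.00 m

γ = 1.182 × 9.81 = 11.59542 kN/m³.
A = 3.33 × 3.43 = 11.4219 m².
From F = γ·h_c·A, the centroid depth is h_c = 757/(11.59542 × 11.4219) = 5.71572 m.
The plate makes 42.2° with the vertical, i.e. θ = 90° − 42.2° = 47.8° to the horizontal. Measuring y along the incline from the free-surface line, vertical depth h = y·sinθ with sinθ = 0.740805.
Along the incline, y_c = h_c/sinθ = 5.71572/0.740805 = 7.71555 m.
The centroid lies 3.43/2 = 1.715 m below the top edge, so the top edge sits at y_top = 7.71555 − 1.715 = 6.00055 m along the incline.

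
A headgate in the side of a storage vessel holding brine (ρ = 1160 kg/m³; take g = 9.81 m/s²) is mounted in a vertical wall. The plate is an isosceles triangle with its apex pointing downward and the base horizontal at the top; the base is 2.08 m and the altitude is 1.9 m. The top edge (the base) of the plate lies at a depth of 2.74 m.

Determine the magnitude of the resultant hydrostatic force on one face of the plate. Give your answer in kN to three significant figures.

F ≈ 75.9 kN

γ = ρg = 1160 × 9.81 / 1000 = 11.3796 kN/m³.
With the apex down, the centroid sits h/3 = 1.9/3 = 0.633333 m below the base (the top edge), so the centroid depth is h_c = 2.74 + 0.633333 = 3.37333 m.
A = ½ × 2.08 × 1.9 = 1.976 m².
Resultant F = γ·h_c·A = 11.3796 × 3.37333 × 1.976 = 75.853 kN.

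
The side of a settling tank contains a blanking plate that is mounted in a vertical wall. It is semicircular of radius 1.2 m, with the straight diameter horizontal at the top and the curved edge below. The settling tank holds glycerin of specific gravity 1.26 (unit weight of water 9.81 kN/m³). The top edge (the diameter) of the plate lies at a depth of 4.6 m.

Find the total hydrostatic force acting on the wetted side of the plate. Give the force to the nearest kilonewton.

γ = 1.26 × 9.81 = 12.3606 kN/m³.
The centroid of a semicircle lies 4r/(3π) = 0.509296 m from the diameter, here below the top edge, so the centroid depth is h_c = 4.6 + 0.509296 = 5.1093 m.
A = πr²/2 = π × 1.2²/2 = 2.26195 m².
Resultant F = γ·h_c·A = 12.3606 × 5.1093 × 2.26195 = 142.851 kN.

F ≈ 143 kN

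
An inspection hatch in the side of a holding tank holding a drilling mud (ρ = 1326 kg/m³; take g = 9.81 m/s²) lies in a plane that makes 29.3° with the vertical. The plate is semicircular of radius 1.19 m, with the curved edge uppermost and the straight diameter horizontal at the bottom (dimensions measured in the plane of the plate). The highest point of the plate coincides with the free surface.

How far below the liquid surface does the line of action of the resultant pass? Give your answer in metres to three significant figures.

h_p = 0.723 m

γ = ρg = 1326 × 9.81 / 1000 = 13.00806 kN/m³.
The plate makes 29.3° with the vertical, i.e. θ = 90° − 29.3° = 60.7° to the horizontal. Measuring y along the incline from the free-surface line, vertical depth h = y·sinθ with sinθ = 0.872069.
The centroid lies 4r/(3π) = 0.505052 m above the diameter, so r − 4r/(3π) = 1.19 − 0.505052 = 0.684948 m below the topmost point, so y_c = 0.684948 m and h_c = 0.684948 × 0.872069 = 0.597322 m.
A = πr²/2 = π × 1.19²/2 = 2.2244 m².
Resultant F = γ·h_c·A = 13.00806 × 0.597322 × 2.2244 = 17.2836 kN.
I_c = (π/8 − 8/(9π))·r⁴ = 0.109757 × 1.19⁴ = 0.2201 m⁴.
Centre of pressure: y_p = y_c + I_c/(y_c·A) = 0.684948 + 0.2201/(0.684948 × 2.2244) = 0.684948 + 0.144461 = 0.829409 m along the plane.
Vertically, h_p = y_p·sinθ = 0.829409 × 0.872069 = 0.723302 m.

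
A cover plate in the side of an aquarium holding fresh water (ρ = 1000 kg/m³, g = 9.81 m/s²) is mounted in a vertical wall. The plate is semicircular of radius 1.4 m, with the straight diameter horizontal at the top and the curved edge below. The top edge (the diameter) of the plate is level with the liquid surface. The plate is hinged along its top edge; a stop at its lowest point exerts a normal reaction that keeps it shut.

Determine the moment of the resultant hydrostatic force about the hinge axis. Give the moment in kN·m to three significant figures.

M ≈ 14.8 kN·m

γ = ρg = 1000 × 9.81 = 9810 N/m³ = 9.81 kN/m³.
The centroid of a semicircle lies 4r/(3π) = 0.594178 m from the diameter, here below the top edge, so the centroid depth is h_c = 0.594178 m.
A = πr²/2 = π × 1.4²/2 = 3.07876 m².
Resultant F = γ·h_c·A = 9.81 × 0.594178 × 3.07876 = 17.9457 kN.
I_c = (π/8 − 8/(9π))·r⁴ = 0.109757 × 1.4⁴ = 0.421642 m⁴.
Centre of pressure: y_p = y_c + I_c/(y_c·A) = 0.594178 + 0.421642/(0.594178 × 3.07876) = 0.594178 + 0.23049 = 0.824668 m along the plane.
The resultant acts 0.594178 + 0.23049 = 0.824668 m (along the plate) below the hinge at the top edge, so the moment about the hinge is M = F × 0.824668 = 17.9457 × 0.824668 = 14.7992 kN·m.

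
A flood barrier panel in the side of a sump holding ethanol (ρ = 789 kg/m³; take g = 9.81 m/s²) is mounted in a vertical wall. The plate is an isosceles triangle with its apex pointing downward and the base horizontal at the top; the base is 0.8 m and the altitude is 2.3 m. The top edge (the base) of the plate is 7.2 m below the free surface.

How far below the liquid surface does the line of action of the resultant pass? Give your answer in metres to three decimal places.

γ = ρg = 789 × 9.81 / 1000 = 7.74009 kN/m³.
With the apex down, the centroid sits h/3 = 2.3/3 = 0.766667 m below the base (the top edge), so the centroid depth is h_c = 7.2 + 0.766667 = 7.96667 m.
A = ½ × 0.8 × 2.3 = 0.92 m².
Resultant F = γ·h_c·A = 7.74009 × 7.96667 × 0.92 = 56.7297 kN.
I_c = b·h³/36 = 0.8 × 2.3³/36 = 0.270378 m⁴.
Centre of pressure: y_p = y_c + I_c/(y_c·A) = 7.96667 + 0.270378/(7.96667 × 0.92) = 7.96667 + 0.0368898 = 8.00356 m along the plane.

h_p = 8.004 m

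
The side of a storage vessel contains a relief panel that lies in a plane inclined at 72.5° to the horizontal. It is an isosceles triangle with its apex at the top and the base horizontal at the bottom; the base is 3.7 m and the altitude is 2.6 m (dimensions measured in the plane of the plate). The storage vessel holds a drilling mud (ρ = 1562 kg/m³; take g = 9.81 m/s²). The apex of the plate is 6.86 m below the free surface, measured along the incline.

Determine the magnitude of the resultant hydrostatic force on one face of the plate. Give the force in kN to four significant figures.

γ = ρg = 1562 × 9.81 / 1000 = 15.32322 kN/m³.
Let θ = 72.5° be the plate's angle to the horizontal; measure y along the incline from where the plane meets the free surface. Vertical depth h = y·sinθ with sinθ = 0.953717.
With the apex up, the centroid sits 2h/3 = 2 × 2.6/3 = 1.73333 m below the apex, so y_c = 6.86 + 1.73333 = 8.59333 m and h_c = 8.59333 × 0.953717 = 8.1956 m.
A = ½ × 3.7 × 2.6 = 4.81 m².
Resultant F = γ·h_c·A = 15.32322 × 8.1956 × 4.81 = 604.054 kN.

F ≈ 604.1 kN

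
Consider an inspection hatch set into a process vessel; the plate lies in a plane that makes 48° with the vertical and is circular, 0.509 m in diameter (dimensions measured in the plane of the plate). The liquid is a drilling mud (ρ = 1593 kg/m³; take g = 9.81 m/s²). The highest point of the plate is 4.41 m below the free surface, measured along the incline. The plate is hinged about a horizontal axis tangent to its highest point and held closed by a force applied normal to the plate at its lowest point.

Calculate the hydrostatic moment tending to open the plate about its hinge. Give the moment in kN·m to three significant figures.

γ = ρg = 1593 × 9.81 / 1000 = 15.62733 kN/m³.
The plate makes 48° with the vertical, i.e. θ = 90° − 48° = 42° to the horizontal. Measuring y along the incline from the free-surface line, vertical depth h = y·sinθ with sinθ = 0.669131.
The centroid is at the centre, 0.2545 m below the top of the plate, so y_c = 4.41 + 0.2545 = 4.6645 m and h_c = 4.6645 × 0.669131 = 3.12116 m.
A = π(0.2545)² = 0.203482 m².
Resultant F = γ·h_c·A = 15.62733 × 3.12116 × 0.203482 = 9.92492 kN.
I_c = πr⁴/4 = π × 0.2545⁴/4 = 0.00329489 m⁴.
Centre of pressure: y_p = y_c + I_c/(y_c·A) = 4.6645 + 0.00329489/(4.6645 × 0.203482) = 4.6645 + 0.00347144 = 4.66797 m along the plane.
The resultant acts 0.2545 + 0.00347144 = 0.257971 m (along the plate) below the hinge at the top edge, so the moment about the hinge is M = F × 0.257971 = 9.92492 × 0.257971 = 2.56034 kN·m.

M ≈ 2.56 kN·m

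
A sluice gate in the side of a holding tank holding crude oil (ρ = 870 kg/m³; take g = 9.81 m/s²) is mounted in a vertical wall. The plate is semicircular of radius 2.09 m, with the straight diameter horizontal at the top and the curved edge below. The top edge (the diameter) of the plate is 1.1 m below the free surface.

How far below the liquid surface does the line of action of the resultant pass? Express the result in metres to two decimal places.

h_p = 2.14 m

γ = ρg = 870 × 9.81 / 1000 = 8.5347 kN/m³.
The centroid of a semicircle lies 4r/(3π) = 0.887024 m from the diameter, here below the top edge, so the centroid depth is h_c = 1.1 + 0.887024 = 1.98702 m.
A = πr²/2 = π × 2.09²/2 = 6.8614 m².
Resultant F = γ·h_c·A = 8.5347 × 1.98702 × 6.8614 = 116.36 kN.
I_c = (π/8 − 8/(9π))·r⁴ = 0.109757 × 2.09⁴ = 2.0942 m⁴.
Centre of pressure: y_p = y_c + I_c/(y_c·A) = 1.98702 + 2.0942/(1.98702 × 6.8614) = 1.98702 + 0.153604 = 2.14062 m along the plane.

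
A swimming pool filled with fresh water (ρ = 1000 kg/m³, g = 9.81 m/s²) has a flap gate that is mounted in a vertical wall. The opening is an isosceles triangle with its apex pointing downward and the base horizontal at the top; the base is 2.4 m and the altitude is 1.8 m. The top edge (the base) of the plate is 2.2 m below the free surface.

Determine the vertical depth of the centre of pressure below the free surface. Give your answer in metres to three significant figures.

γ = ρg = 1000 × 9.81 = 9810 N/m³ = 9.81 kN/m³.
With the apex down, the centroid sits h/3 = 1.8/3 = 0.6 m below the base (the top edge), so the centroid depth is h_c = 2.2 + 0.6 = 2.8 m.
A = ½ × 2.4 × 1.8 = 2.16 m².
Resultant F = γ·h_c·A = 9.81 × 2.8 × 2.16 = 59.3309 kN.
I_c = b·h³/36 = 2.4 × 1.8³/36 = 0.3888 m⁴.
Centre of pressure: y_p = y_c + I_c/(y_c·A) = 2.8 + 0.3888/(2.8 × 2.16) = 2.8 + 0.0642857 = 2.86429 m along the plane.

h_p = 2.86 m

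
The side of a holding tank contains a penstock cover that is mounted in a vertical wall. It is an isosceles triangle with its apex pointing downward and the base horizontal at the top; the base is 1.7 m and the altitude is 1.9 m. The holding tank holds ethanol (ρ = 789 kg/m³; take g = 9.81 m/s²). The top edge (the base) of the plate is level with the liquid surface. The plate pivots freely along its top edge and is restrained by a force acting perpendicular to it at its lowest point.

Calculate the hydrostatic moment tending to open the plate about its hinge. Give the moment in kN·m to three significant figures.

γ = ρg = 789 × 9.81 / 1000 = 7.74009 kN/m³.
With the apex down, the centroid sits h/3 = 1.9/3 = 0.633333 m below the base (the top edge), so the centroid depth is h_c = 0.633333 m.
A = ½ × 1.7 × 1.9 = 1.615 m².
Resultant F = γ·h_c·A = 7.74009 × 0.633333 × 1.615 = 7.91682 kN.
I_c = b·h³/36 = 1.7 × 1.9³/36 = 0.323897 m⁴.
Centre of pressure: y_p = y_c + I_c/(y_c·A) = 0.633333 + 0.323897/(0.633333 × 1.615) = 0.633333 + 0.316667 = 0.95 m along the plane.
The resultant acts 0.633333 + 0.316667 = 0.95 m (along the plate) below the hinge at the top edge, so the moment about the hinge is M = F × 0.95 = 7.91682 × 0.95 = 7.52098 kN·m.

M ≈ 7.52 kN·m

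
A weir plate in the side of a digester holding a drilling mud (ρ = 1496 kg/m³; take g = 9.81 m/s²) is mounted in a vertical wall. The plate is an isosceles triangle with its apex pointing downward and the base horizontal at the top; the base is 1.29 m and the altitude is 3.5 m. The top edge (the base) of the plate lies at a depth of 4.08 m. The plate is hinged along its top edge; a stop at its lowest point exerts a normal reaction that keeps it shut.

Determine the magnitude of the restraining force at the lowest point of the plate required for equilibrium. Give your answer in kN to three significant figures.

γ = ρg = 1496 × 9.81 / 1000 = 14.67576 kN/m³.
With the apex down, the centroid sits h/3 = 3.5/3 = 1.16667 m below the base (the top edge), so the centroid depth is h_c = 4.08 + 1.16667 = 5.24667 m.
A = ½ × 1.29 × 3.5 = 2.2575 m².
Resultant F = γ·h_c·A = 14.67576 × 5.24667 × 2.2575 = 173.825 kN.
I_c = b·h³/36 = 1.29 × 3.5³/36 = 1.53635 m⁴.
Centre of pressure: y_p = y_c + I_c/(y_c·A) = 5.24667 + 1.53635/(5.24667 × 2.2575) = 5.24667 + 0.129712 = 5.37638 m along the plane.
The resultant acts 1.16667 + 0.129712 = 1.29638 m (along the plate) below the hinge at the top edge, so the moment about the hinge is M = F × 1.29638 = 173.825 × 1.29638 = 225.343 kN·m.
A normal force at the bottom, 3.5 m from the hinge, must supply this moment: P = 225.343/3.5 = 64.3837 kN.

P ≈ 64.4 kN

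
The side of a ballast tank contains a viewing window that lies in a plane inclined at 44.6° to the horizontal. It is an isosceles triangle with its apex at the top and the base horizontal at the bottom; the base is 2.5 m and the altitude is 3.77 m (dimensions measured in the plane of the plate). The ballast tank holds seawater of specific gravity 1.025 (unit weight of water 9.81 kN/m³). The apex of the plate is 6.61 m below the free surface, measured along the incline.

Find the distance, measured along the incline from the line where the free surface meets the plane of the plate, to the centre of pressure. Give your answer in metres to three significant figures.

γ = 1.025 × 9.81 = 10.05525 kN/m³.
Let θ = 44.6° be the plate's angle to the horizontal; measure y along the incline from where the plane meets the free surface. Vertical depth h = y·sinθ with sinθ = 0.702153.
With the apex up, the centroid sits 2h/3 = 2 × 3.77/3 = 2.51333 m below the apex, so y_c = 6.61 + 2.51333 = 9.12333 m and h_c = 9.12333 × 0.702153 = 6.40597 m.
A = ½ × 2.5 × 3.77 = 4.7125 m².
Resultant F = γ·h_c·A = 10.05525 × 6.40597 × 4.7125 = 303.549 kN.
I_c = b·h³/36 = 2.5 × 3.77³/36 = 3.72102 m⁴.
Centre of pressure: y_p = y_c + I_c/(y_c·A) = 9.12333 + 3.72102/(9.12333 × 4.7125) = 9.12333 + 0.086548 = 9.20988 m along the plane.

y_p = 9.21 m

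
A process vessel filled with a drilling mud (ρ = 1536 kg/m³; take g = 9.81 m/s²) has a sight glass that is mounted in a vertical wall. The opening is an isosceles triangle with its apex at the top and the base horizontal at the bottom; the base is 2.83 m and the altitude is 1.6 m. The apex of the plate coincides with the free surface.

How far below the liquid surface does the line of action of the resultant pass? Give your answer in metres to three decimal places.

γ = ρg = 1536 × 9.81 / 1000 = 15.06816 kN/m³.
With the apex up, the centroid sits 2h/3 = 2 × 1.6/3 = 1.06667 m below the apex, so the centroid depth is h_c = 1.06667 m.
A = ½ × 2.83 × 1.6 = 2.264 m².
Resultant F = γ·h_c·A = 15.06816 × 1.06667 × 2.264 = 36.3887 kN.
I_c = b·h³/36 = 2.83 × 1.6³/36 = 0.321991 m⁴.
Centre of pressure: y_p = y_c + I_c/(y_c·A) = 1.06667 + 0.321991/(1.06667 × 2.264) = 1.06667 + 0.133333 = 1.2 m along the plane.

h_p = 1.200 m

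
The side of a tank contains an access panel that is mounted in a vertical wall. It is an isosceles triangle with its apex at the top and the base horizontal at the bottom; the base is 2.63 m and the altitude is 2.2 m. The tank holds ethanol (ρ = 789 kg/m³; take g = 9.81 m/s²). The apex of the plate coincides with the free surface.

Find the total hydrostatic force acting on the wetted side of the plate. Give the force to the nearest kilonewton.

γ = ρg = 789 × 9.81 / 1000 = 7.74009 kN/m³.
With the apex up, the centroid sits 2h/3 = 2 × 2.2/3 = 1.46667 m below the apex, so the centroid depth is h_c = 1.46667 m.
A = ½ × 2.63 × 2.2 = 2.893 m².
Resultant F = γ·h_c·A = 7.74009 × 1.46667 × 2.893 = 32.8418 kN.

F ≈ 33 kN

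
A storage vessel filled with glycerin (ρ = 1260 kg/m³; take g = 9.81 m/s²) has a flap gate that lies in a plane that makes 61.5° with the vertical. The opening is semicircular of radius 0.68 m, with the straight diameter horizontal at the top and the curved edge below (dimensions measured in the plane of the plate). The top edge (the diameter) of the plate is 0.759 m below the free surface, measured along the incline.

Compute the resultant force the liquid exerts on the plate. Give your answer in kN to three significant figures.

F ≈ 4.49 kN

γ = ρg = 1260 × 9.81 / 1000 = 12.3606 kN/m³.
The plate makes 61.5° with the vertical, i.e. θ = 90° − 61.5° = 28.5° to the horizontal. Measuring y along the incline from the free-surface line, vertical depth h = y·sinθ with sinθ = 0.477159.
The centroid of a semicircle lies 4r/(3π) = 0.288601 m from the diameter, here below the top edge, so y_c = 0.759 + 0.288601 = 1.0476 m and h_c = 1.0476 × 0.477159 = 0.499872 m.
A = πr²/2 = π × 0.68²/2 = 0.726336 m².
Resultant F = γ·h_c·A = 12.3606 × 0.499872 × 0.726336 = 4.48783 kN.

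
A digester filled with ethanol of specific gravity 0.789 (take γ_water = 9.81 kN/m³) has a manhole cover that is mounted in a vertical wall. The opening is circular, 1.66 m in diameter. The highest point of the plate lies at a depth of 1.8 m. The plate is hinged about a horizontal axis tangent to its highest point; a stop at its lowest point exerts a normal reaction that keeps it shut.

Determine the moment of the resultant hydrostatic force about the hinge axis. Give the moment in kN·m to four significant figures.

M ≈ 39.45 kN·m

γ = 0.789 × 9.81 = 7.74009 kN/m³.
The centroid is at the centre, 0.83 m below the top of the plate, so the centroid depth is h_c = 1.8 + 0.83 = 2.63 m.
A = π(0.83)² = 2.16424 m².
Resultant F = γ·h_c·A = 7.74009 × 2.63 × 2.16424 = 44.0562 kN.
I_c = πr⁴/4 = π × 0.83⁴/4 = 0.372737 m⁴.
Centre of pressure: y_p = y_c + I_c/(y_c·A) = 2.63 + 0.372737/(2.63 × 2.16424) = 2.63 + 0.0654849 = 2.69548 m along the plane.
The resultant acts 0.83 + 0.0654849 = 0.895485 m (along the plate) below the hinge at the top edge, so the moment about the hinge is M = F × 0.895485 = 44.0562 × 0.895485 = 39.4517 kN·m.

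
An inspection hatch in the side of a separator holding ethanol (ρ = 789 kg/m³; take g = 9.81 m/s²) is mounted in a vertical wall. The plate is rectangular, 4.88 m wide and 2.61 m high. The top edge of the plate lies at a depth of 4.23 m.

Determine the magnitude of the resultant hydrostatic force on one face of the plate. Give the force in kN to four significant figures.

F ≈ 545.7 kN

γ = ρg = 789 × 9.81 / 1000 = 7.74009 kN/m³.
The centroid lies 2.61/2 = 1.305 m below the top edge, so the centroid depth is h_c = 4.23 + 1.305 = 5.535 m.
A = 4.88 × 2.61 = 12.7368 m².
Resultant F = γ·h_c·A = 7.74009 × 5.535 × 12.7368 = 545.662 kN.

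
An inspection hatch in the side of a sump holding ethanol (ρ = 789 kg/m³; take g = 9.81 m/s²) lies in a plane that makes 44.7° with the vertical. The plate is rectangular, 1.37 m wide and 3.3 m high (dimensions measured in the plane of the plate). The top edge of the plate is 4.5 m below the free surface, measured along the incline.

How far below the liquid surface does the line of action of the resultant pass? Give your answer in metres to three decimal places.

γ = ρg = 789 × 9.81 / 1000 = 7.74009 kN/m³.
The plate makes 44.7° with the vertical, i.e. θ = 90° − 44.7° = 45.3° to the horizontal. Measuring y along the incline from the free-surface line, vertical depth h = y·sinθ with sinθ = 0.710799.
The centroid lies 3.3/2 = 1.65 m below the top edge, so y_c = 4.5 + 1.65 = 6.15 m and h_c = 6.15 × 0.710799 = 4.37141 m.
A = 1.37 × 3.3 = 4.521 m².
Resultant F = γ·h_c·A = 7.74009 × 4.37141 × 4.521 = 152.969 kN.
I_c = b·h³/12 = 1.37 × 3.3³/12 = 4.10281 m⁴.
Centre of pressure: y_p = y_c + I_c/(y_c·A) = 6.15 + 4.10281/(6.15 × 4.521) = 6.15 + 0.147561 = 6.29756 m along the plane.
Vertically, h_p = y_p·sinθ = 6.29756 × 0.710799 = 4.4763 m.

h_p = 4.476 m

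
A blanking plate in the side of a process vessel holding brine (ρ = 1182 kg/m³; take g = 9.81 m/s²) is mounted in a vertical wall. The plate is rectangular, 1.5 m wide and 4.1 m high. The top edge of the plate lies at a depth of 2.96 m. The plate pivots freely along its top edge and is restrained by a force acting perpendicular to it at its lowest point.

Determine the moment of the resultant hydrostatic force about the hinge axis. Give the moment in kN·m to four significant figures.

M ≈ 832.3 kN·m

γ = ρg = 1182 × 9.81 / 1000 = 11.59542 kN/m³.
The centroid lies 4.1/2 = 2.05 m below the top edge, so the centroid depth is h_c = 2.96 + 2.05 = 5.01 m.
A = 1.5 × 4.1 = 6.15 m².
Resultant F = γ·h_c·A = 11.59542 × 5.01 × 6.15 = 357.272 kN.
I_c = b·h³/12 = 1.5 × 4.1³/12 = 8.61512 m⁴.
Centre of pressure: y_p = y_c + I_c/(y_c·A) = 5.01 + 8.61512/(5.01 × 6.15) = 5.01 + 0.279607 = 5.28961 m along the plane.
The resultant acts 2.05 + 0.279607 = 2.32961 m (along the plate) below the hinge at the top edge, so the moment about the hinge is M = F × 2.32961 = 357.272 × 2.32961 = 832.304 kN·m.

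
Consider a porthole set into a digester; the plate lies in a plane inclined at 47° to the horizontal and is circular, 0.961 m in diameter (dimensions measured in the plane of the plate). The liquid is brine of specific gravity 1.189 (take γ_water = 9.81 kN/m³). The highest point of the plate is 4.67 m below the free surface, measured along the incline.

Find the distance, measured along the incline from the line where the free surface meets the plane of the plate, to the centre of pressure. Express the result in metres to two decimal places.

y_p = 5.16 m

γ = 1.189 × 9.81 = 11.66409 kN/m³.
Let θ = 47° be the plate's angle to the horizontal; measure y along the incline from where the plane meets the free surface. Vertical depth h = y·sinθ with sinθ = 0.731354.
The centroid is at the centre, 0.4805 m below the top of the plate, so y_c = 4.67 + 0.4805 = 5.1505 m and h_c = 5.1505 × 0.731354 = 3.76684 m.
A = π(0.4805)² = 0.725332 m².
Resultant F = γ·h_c·A = 11.66409 × 3.76684 × 0.725332 = 31.8687 kN.
I_c = πr⁴/4 = π × 0.4805⁴/4 = 0.0418662 m⁴.
Centre of pressure: y_p = y_c + I_c/(y_c·A) = 5.1505 + 0.0418662/(5.1505 × 0.725332) = 5.1505 + 0.0112067 = 5.16171 m along the plane.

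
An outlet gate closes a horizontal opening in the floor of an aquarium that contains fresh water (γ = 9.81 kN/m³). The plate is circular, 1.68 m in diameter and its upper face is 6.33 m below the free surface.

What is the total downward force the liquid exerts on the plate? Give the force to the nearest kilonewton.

F ≈ 138 kN

γ = 9.81 kN/m³.
The plate is horizontal, so pressure is uniform at p = γ·h = 9.81 × 6.33 = 62.0973 kN/m².
A = π(0.84)² = 2.21671 m².
F = p·A = 62.0973 × 2.21671 = 137.652 kN.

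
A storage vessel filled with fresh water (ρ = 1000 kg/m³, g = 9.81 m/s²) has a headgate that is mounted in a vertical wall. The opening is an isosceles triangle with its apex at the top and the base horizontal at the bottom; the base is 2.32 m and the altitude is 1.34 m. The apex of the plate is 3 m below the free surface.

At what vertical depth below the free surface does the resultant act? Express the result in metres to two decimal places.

γ = ρg = 1000 × 9.81 = 9810 N/m³ = 9.81 kN/m³.
With the apex up, the centroid sits 2h/3 = 2 × 1.34/3 = 0.893333 m below the apex, so the centroid depth is h_c = 3 + 0.893333 = 3.89333 m.
A = ½ × 2.32 × 1.34 = 1.5544 m².
Resultant F = γ·h_c·A = 9.81 × 3.89333 × 1.5544 = 59.3681 kN.
I_c = b·h³/36 = 2.32 × 1.34³/36 = 0.15506 m⁴.
Centre of pressure: y_p = y_c + I_c/(y_c·A) = 3.89333 + 0.15506/(3.89333 × 1.5544) = 3.89333 + 0.0256222 = 3.91895 m along the plane.

h_p = 3.92 m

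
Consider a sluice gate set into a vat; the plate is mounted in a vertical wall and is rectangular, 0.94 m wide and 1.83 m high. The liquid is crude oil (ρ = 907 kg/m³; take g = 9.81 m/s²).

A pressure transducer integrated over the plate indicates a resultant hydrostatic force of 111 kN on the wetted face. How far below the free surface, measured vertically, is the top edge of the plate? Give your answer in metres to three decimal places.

γ = ρg = 907 × 9.81 / 1000 = 8.89767 kN/m³.
A = 0.94 × 1.83 = 1.7202 m².
From F = γ·h_c·A, the centroid depth is h_c = 111/(8.89767 × 1.7202) = 7.25217 m.
The centroid lies 1.83/2 = 0.915 m below the top edge, so the top edge sits at h_top = 7.25217 − 0.915 = 6.33717 m below the surface.

d_top ≈ 6.337 m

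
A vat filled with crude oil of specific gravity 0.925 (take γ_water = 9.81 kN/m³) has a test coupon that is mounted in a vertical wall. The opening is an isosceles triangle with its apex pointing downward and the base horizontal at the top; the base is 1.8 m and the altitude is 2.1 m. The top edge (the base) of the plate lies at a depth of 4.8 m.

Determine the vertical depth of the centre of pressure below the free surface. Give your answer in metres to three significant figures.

γ = 0.925 × 9.81 = 9.07425 kN/m³.
With the apex down, the centroid sits h/3 = 2.1/3 = 0.7 m below the base (the top edge), so the centroid depth is h_c = 4.8 + 0.7 = 5.5 m.
A = ½ × 1.8 × 2.1 = 1.89 m².
Resultant F = γ·h_c·A = 9.07425 × 5.5 × 1.89 = 94.3268 kN.
I_c = b·h³/36 = 1.8 × 2.1³/36 = 0.46305 m⁴.
Centre of pressure: y_p = y_c + I_c/(y_c·A) = 5.5 + 0.46305/(5.5 × 1.89) = 5.5 + 0.0445455 = 5.54455 m along the plane.

h_p = 5.54 m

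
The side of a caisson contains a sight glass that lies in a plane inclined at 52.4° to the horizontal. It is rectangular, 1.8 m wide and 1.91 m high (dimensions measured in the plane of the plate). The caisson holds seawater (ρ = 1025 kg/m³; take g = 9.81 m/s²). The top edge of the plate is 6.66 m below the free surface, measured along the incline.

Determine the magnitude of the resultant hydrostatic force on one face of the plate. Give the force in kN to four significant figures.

γ = ρg = 1025 × 9.81 / 1000 = 10.05525 kN/m³.
Let θ = 52.4° be the plate's angle to the horizontal; measure y along the incline from where the plane meets the free surface. Vertical depth h = y·sinθ with sinθ = 0.792290.
The centroid lies 1.91/2 = 0.955 m below the top edge, so y_c = 6.66 + 0.955 = 7.615 m and h_c = 7.615 × 0.792290 = 6.03329 m.
A = 1.8 × 1.91 = 3.438 m².
Resultant F = γ·h_c·A = 10.05525 × 6.03329 × 3.438 = 208.571 kN.

F ≈ 208.6 kN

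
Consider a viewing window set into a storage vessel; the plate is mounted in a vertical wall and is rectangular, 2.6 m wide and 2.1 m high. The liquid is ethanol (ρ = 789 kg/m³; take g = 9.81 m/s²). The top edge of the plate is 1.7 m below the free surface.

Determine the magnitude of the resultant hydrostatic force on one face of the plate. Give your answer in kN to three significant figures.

γ = ρg = 789 × 9.81 / 1000 = 7.74009 kN/m³.
The centroid lies 2.1/2 = 1.05 m below the top edge, so the centroid depth is h_c = 1.7 + 1.05 = 2.75 m.
A = 2.6 × 2.1 = 5.46 m².
Resultant F = γ·h_c·A = 7.74009 × 2.75 × 5.46 = 116.217 kN.

F ≈ 116 kN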